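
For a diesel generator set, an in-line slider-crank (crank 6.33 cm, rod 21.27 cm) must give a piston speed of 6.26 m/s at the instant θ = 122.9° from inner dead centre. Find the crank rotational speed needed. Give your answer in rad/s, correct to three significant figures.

For an in-line slider-crank, |v_piston| = rω|sinθ|·[1 + r cosθ/√(L² − r² sin²θ)].
With r = 0.0633 m, L = 0.2127 m, θ = 122.9°: the bracketed kinematic factor |dx/dθ| = 0.044275 m.
ω = v/|dx/dθ| = 6.26/0.044275 = 141.39 rad/s.

141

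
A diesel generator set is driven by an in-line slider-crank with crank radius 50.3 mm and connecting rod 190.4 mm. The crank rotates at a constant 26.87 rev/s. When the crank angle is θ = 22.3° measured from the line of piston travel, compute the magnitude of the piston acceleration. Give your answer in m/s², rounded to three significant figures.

ω = 2π·26.9 = 168.8 rad/s
x(θ) = r cosθ + √(L² − r² sin²θ); with ω constant, a = ω²·d²x/dθ².
d²x/dθ² = −r cosθ − r²(cos2θ)/√u − r⁴ sin²2θ/(4u^{3/2}),  u = L² − r² sin²θ = 0.0358879 m².
Substituting r = 0.0503 m, L = 0.1904 m, θ = 22.3°: d²x/dθ² = -0.056164 m.
a = ω²·d²x/dθ² = (168.8)²·(-0.056164) = -1600.8 m/s²;  |a| = 1600.8 m/s².

1600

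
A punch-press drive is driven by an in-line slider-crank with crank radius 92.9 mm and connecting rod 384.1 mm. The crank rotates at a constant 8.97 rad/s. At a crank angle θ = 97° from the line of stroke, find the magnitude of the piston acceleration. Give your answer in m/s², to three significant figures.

2.72

ω = 8.97 rad/s
x(θ) = r cosθ + √(L² − r² sin²θ); with ω constant, a = ω²·d²x/dθ².
d²x/dθ² = −r cosθ − r²(cos2θ)/√u − r⁴ sin²2θ/(4u^{3/2}),  u = L² − r² sin²θ = 0.139031 m².
Substituting r = 0.0929 m, L = 0.3841 m, θ = 97°: d²x/dθ² = +0.033759 m.
a = ω²·d²x/dθ² = (8.97)²·(+0.033759) = +2.7163 m/s²;  |a| = 2.7163 m/s².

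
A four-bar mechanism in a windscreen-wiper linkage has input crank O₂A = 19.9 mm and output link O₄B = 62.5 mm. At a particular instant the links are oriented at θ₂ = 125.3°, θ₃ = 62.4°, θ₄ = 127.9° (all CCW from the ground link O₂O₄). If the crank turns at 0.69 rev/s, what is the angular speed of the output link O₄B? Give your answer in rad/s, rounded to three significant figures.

1.35

ω₂ = 4.335 rad/s (from 0.69 rev/s).
Differentiating the loop-closure r₂e^{iθ₂}+r₃e^{iθ₃}=r₁+r₄e^{iθ₄} gives r₂ω₂e^{iθ₂}+r₃ω₃e^{iθ₃}=r₄ω₄e^{iθ₄}.
Eliminating the other unknown: ω₄ = r₂ω₂ sin(θ₂−θ₃) / [r₄ sin(θ₄−θ₃)].
Numerator sine = +0.89021; denominator sine = +0.90996.
Result = 0.0199·4.335·(+0.89021) / (0.0625·(+0.90996)) = +1.3504 rad/s; magnitude 1.3504 rad/s.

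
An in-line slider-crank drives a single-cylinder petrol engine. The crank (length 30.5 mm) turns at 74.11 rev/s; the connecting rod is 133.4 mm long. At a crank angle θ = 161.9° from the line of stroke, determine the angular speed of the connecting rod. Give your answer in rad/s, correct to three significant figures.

101

ω = 465.6 rad/s (converted from 74.11 rev/s).
The rod makes angle φ with the slider axis where L sinφ = r sinθ; differentiating, L cosφ·φ̇ = r ω cosθ.
L cosφ = √(L² − r² sin²θ) = 0.13306 m.
|ω_rod| = r ω |cosθ| / √(L² − r² sin²θ) = 0.0305·465.6·0.95052/0.13306 = 101.45 rad/s.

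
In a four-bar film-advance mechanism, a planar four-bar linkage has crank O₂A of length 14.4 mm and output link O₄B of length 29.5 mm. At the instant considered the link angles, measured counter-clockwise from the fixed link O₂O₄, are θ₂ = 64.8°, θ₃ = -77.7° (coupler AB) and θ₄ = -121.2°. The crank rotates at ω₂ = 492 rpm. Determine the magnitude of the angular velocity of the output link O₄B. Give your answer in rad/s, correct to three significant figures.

22.2

ω₂ = 51.52 rad/s (from 492 rpm).
Differentiating the loop-closure r₂e^{iθ₂}+r₃e^{iθ₃}=r₁+r₄e^{iθ₄} gives r₂ω₂e^{iθ₂}+r₃ω₃e^{iθ₃}=r₄ω₄e^{iθ₄}.
Eliminating the other unknown: ω₄ = r₂ω₂ sin(θ₂−θ₃) / [r₄ sin(θ₄−θ₃)].
Numerator sine = +0.60876; denominator sine = -0.68835.
Result = 0.0144·51.52·(+0.60876) / (0.0295·(-0.68835)) = -22.242 rad/s; magnitude 22.242 rad/s.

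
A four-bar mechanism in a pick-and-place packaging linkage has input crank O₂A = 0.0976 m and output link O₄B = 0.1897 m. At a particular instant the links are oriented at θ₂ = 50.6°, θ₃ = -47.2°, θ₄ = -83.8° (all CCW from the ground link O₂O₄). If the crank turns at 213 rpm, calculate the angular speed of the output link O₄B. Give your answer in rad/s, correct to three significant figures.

19.1

ω₂ = 22.31 rad/s (from 213 rpm).
Differentiating the loop-closure r₂e^{iθ₂}+r₃e^{iθ₃}=r₁+r₄e^{iθ₄} gives r₂ω₂e^{iθ₂}+r₃ω₃e^{iθ₃}=r₄ω₄e^{iθ₄}.
Eliminating the other unknown: ω₄ = r₂ω₂ sin(θ₂−θ₃) / [r₄ sin(θ₄−θ₃)].
Numerator sine = +0.99075; denominator sine = -0.59622.
Result = 0.0976·22.31·(+0.99075) / (0.1897·(-0.59622)) = -19.07 rad/s; magnitude 19.07 rad/s.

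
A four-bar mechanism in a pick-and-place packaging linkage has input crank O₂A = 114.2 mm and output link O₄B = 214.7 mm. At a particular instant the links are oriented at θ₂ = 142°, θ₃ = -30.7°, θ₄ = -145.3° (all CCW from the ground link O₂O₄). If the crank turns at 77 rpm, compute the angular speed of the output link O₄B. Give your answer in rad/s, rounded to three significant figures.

0.599

ω₂ = 8.063 rad/s (from 77 rpm).
Differentiating the loop-closure r₂e^{iθ₂}+r₃e^{iθ₃}=r₁+r₄e^{iθ₄} gives r₂ω₂e^{iθ₂}+r₃ω₃e^{iθ₃}=r₄ω₄e^{iθ₄}.
Eliminating the other unknown: ω₄ = r₂ω₂ sin(θ₂−θ₃) / [r₄ sin(θ₄−θ₃)].
Numerator sine = +0.12706; denominator sine = -0.90924.
Result = 0.1142·8.063·(+0.12706) / (0.2147·(-0.90924)) = -0.59938 rad/s; magnitude 0.59938 rad/s.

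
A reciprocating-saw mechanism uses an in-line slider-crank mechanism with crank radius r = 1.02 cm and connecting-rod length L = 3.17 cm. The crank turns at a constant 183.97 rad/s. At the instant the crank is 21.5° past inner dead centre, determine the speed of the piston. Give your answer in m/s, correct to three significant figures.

ω = 184 rad/s
For an in-line slider-crank, x = r cosθ + √(L² − r² sin²θ), so v = −rω sinθ·[1 + r cosθ/√(L² − r² sin²θ)].
With r = 0.0102 m, L = 0.0317 m, θ = 21.5°: √(L² − r² sin²θ) = 0.031479 m.
v = −0.0102·184·0.36650·[1 + 0.0102·0.93042/0.031479] = -0.89508 m/s.
|v| = 0.89508 m/s.

0.895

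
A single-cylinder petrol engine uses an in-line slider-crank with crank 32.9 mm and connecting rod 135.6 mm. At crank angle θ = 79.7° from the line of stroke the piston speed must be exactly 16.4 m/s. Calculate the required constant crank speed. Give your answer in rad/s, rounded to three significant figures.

For an in-line slider-crank, |v_piston| = rω|sinθ|·[1 + r cosθ/√(L² − r² sin²θ)].
With r = 0.0329 m, L = 0.1356 m, θ = 79.7°: the bracketed kinematic factor |dx/dθ| = 0.033816 m.
ω = v/|dx/dθ| = 16.4/0.033816 = 484.98 rad/s.

485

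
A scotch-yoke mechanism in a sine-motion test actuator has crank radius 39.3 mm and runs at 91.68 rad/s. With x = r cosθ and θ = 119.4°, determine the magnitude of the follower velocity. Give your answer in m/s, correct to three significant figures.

3.14

ω = 91.68 rad/s
x = r cosθ ⇒ ẋ = −rω sinθ.
|v| = rω|sinθ| = 0.0393·91.68·|sin 119.4°| = 3.139 m/s.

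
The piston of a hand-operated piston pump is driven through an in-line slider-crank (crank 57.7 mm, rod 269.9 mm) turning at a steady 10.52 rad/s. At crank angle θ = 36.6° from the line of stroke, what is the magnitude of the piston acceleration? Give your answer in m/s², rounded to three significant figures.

5.54

ω = 10.52 rad/s
x(θ) = r cosθ + √(L² − r² sin²θ); with ω constant, a = ω²·d²x/dθ².
d²x/dθ² = −r cosθ − r²(cos2θ)/√u − r⁴ sin²2θ/(4u^{3/2}),  u = L² − r² sin²θ = 0.0716625 m².
Substituting r = 0.0577 m, L = 0.2699 m, θ = 36.6°: d²x/dθ² = -0.05005 m.
a = ω²·d²x/dθ² = (10.52)²·(-0.05005) = -5.539 m/s²;  |a| = 5.539 m/s².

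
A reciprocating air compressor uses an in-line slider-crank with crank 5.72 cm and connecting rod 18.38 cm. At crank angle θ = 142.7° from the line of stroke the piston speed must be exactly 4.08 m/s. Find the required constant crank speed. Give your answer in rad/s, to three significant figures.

157

For an in-line slider-crank, |v_piston| = rω|sinθ|·[1 + r cosθ/√(L² − r² sin²θ)].
With r = 0.0572 m, L = 0.1838 m, θ = 142.7°: the bracketed kinematic factor |dx/dθ| = 0.025925 m.
ω = v/|dx/dθ| = 4.08/0.025925 = 157.38 rad/s.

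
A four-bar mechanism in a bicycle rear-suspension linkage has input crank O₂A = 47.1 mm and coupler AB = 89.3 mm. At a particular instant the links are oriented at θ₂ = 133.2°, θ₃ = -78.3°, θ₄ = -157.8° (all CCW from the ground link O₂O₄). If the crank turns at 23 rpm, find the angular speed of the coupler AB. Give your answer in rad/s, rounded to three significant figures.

ω₂ = 2.409 rad/s (from 23 rpm).
Differentiating the loop-closure r₂e^{iθ₂}+r₃e^{iθ₃}=r₁+r₄e^{iθ₄} gives r₂ω₂e^{iθ₂}+r₃ω₃e^{iθ₃}=r₄ω₄e^{iθ₄}.
Eliminating the other unknown: ω₃ = r₂ω₂ sin(θ₄−θ₂) / [r₃ sin(θ₃−θ₄)].
Numerator sine = +0.93358; denominator sine = +0.98325.
Result = 0.0471·2.409·(+0.93358) / (0.0893·(+0.98325)) = +1.2062 rad/s; magnitude 1.2062 rad/s.

1.21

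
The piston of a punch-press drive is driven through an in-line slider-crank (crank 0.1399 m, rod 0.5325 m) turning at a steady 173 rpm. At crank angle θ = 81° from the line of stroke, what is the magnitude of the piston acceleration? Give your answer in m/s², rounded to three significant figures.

4.67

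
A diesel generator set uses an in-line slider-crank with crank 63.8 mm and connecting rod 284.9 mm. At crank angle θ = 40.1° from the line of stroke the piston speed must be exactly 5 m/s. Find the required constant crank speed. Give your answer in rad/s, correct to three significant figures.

For an in-line slider-crank, |v_piston| = rω|sinθ|·[1 + r cosθ/√(L² − r² sin²θ)].
With r = 0.0638 m, L = 0.2849 m, θ = 40.1°: the bracketed kinematic factor |dx/dθ| = 0.048209 m.
ω = v/|dx/dθ| = 5/0.048209 = 103.72 rad/s.

104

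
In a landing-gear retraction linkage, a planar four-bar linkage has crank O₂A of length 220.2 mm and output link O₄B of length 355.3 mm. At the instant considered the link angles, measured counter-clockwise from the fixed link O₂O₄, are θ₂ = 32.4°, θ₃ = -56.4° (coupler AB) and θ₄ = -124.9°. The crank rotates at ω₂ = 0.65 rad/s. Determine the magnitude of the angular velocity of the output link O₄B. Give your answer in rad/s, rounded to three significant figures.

ω₂ = 0.65 rad/s
Differentiating the loop-closure r₂e^{iθ₂}+r₃e^{iθ₃}=r₁+r₄e^{iθ₄} gives r₂ω₂e^{iθ₂}+r₃ω₃e^{iθ₃}=r₄ω₄e^{iθ₄}.
Eliminating the other unknown: ω₄ = r₂ω₂ sin(θ₂−θ₃) / [r₄ sin(θ₄−θ₃)].
Numerator sine = +0.99978; denominator sine = -0.93042.
Result = 0.2202·0.65·(+0.99978) / (0.3553·(-0.93042)) = -0.43287 rad/s; magnitude 0.43287 rad/s.

0.433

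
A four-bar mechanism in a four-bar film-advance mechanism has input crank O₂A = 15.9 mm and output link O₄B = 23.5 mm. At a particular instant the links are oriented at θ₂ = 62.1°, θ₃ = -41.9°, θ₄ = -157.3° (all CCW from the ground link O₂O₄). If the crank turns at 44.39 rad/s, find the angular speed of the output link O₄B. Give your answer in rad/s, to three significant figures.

ω₂ = 44.39 rad/s
Differentiating the loop-closure r₂e^{iθ₂}+r₃e^{iθ₃}=r₁+r₄e^{iθ₄} gives r₂ω₂e^{iθ₂}+r₃ω₃e^{iθ₃}=r₄ω₄e^{iθ₄}.
Eliminating the other unknown: ω₄ = r₂ω₂ sin(θ₂−θ₃) / [r₄ sin(θ₄−θ₃)].
Numerator sine = +0.97030; denominator sine = -0.90334.
Result = 0.0159·44.39·(+0.97030) / (0.0235·(-0.90334)) = -32.26 rad/s; magnitude 32.26 rad/s.

32.3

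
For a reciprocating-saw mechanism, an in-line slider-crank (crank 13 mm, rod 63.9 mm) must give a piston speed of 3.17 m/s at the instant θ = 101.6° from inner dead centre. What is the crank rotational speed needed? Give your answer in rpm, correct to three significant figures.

2480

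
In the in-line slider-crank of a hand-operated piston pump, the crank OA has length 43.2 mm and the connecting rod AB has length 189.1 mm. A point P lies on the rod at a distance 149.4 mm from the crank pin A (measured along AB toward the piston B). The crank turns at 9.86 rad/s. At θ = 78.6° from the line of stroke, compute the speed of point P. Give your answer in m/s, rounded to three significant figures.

0.433

ω = 9.86 rad/s.  Crank-pin speed |V_A| = rω = 0.42595 m/s, perpendicular to OA.
Rod angle: sinφ = −(r/L) sinθ ⇒ φ = -12.941°; ω_rod = −rω cosθ/√(L²−r²sin²θ) = -0.45683 rad/s.
V_P = V_A + ω_rod × AP, with AP = 0.1494 m along the rod.
Components: V_Px = −rω sinθ − a·ω_rod·sinφ = -0.43283 m/s;  V_Py = rω cosθ + a·ω_rod·cosφ = +0.017676 m/s.
|V_P| = √(V_Px² + V_Py²) = 0.43319 m/s.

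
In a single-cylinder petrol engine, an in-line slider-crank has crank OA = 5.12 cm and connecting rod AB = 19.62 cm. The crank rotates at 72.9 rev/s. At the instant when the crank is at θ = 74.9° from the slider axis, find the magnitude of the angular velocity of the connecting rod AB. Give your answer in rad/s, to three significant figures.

ω = 458 rad/s (converted from 72.9 rev/s).
The rod makes angle φ with the slider axis where L sinφ = r sinθ; differentiating, L cosφ·φ̇ = r ω cosθ.
L cosφ = √(L² − r² sin²θ) = 0.18987 m.
|ω_rod| = r ω |cosθ| / √(L² − r² sin²θ) = 0.0512·458·0.26050/0.18987 = 32.176 rad/s.

32.2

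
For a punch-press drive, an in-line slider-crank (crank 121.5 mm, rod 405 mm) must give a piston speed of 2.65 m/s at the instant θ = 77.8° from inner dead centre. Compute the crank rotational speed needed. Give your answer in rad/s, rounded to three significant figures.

20.9

For an in-line slider-crank, |v_piston| = rω|sinθ|·[1 + r cosθ/√(L² − r² sin²θ)].
With r = 0.1215 m, L = 0.405 m, θ = 77.8°: the bracketed kinematic factor |dx/dθ| = 0.12663 m.
ω = v/|dx/dθ| = 2.65/0.12663 = 20.927 rad/s.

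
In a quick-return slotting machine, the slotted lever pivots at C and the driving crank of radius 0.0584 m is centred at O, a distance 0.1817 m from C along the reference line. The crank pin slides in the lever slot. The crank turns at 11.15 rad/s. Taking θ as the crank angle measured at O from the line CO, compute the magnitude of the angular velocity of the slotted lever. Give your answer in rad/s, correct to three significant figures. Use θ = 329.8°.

2.56

ω = 11.15 rad/s
Crank pin A relative to C: A = (d + r cosθ, r sinθ); lever angle φ = atan2(r sinθ, d + r cosθ).
Differentiating tanφ: φ̇ = rω(d cosθ + r)/(d² + r² + 2dr cosθ).
d² + r² + 2dr cosθ = |CA|² = 0.0547676 m²;  d cosθ + r = +0.21544 m.
|ω_lever| = |0.0584·11.15·+0.21544| / 0.0547676 = 2.5615 rad/s.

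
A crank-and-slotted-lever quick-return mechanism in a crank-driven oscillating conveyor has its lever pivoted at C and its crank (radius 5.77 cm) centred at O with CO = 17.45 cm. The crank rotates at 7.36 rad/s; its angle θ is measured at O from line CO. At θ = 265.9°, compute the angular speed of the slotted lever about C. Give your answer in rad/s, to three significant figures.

0.594

ω = 7.36 rad/s
Crank pin A relative to C: A = (d + r cosθ, r sinθ); lever angle φ = atan2(r sinθ, d + r cosθ).
Differentiating tanφ: φ̇ = rω(d cosθ + r)/(d² + r² + 2dr cosθ).
d² + r² + 2dr cosθ = |CA|² = 0.0323398 m²;  d cosθ + r = +0.045224 m.
|ω_lever| = |0.0577·7.36·+0.045224| / 0.0323398 = 0.59386 rad/s.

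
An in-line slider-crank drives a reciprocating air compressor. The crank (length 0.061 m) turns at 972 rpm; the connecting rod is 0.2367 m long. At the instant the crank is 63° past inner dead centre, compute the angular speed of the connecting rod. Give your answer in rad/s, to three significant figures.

12.2

ω = 101.8 rad/s (converted from 972 rpm).
The rod makes angle φ with the slider axis where L sinφ = r sinθ; differentiating, L cosφ·φ̇ = r ω cosθ.
L cosφ = √(L² − r² sin²θ) = 0.23038 m.
|ω_rod| = r ω |cosθ| / √(L² − r² sin²θ) = 0.061·101.8·0.45399/0.23038 = 12.236 rad/s.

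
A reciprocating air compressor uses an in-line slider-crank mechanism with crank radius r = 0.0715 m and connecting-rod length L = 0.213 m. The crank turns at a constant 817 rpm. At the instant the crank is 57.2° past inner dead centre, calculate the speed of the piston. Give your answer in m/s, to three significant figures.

ω = 2π·817/60 = 85.56 rad/s
For an in-line slider-crank, x = r cosθ + √(L² − r² sin²θ), so v = −rω sinθ·[1 + r cosθ/√(L² − r² sin²θ)].
With r = 0.0715 m, L = 0.213 m, θ = 57.2°: √(L² − r² sin²θ) = 0.20435 m.
v = −0.0715·85.56·0.84057·[1 + 0.0715·0.54171/0.20435] = -6.1166 m/s.
|v| = 6.1166 m/s.

6.12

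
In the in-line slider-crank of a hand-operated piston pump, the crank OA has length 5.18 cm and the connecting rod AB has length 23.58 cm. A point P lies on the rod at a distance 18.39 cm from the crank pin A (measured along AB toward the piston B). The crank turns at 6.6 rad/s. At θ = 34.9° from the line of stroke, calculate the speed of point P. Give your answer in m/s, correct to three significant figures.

0.232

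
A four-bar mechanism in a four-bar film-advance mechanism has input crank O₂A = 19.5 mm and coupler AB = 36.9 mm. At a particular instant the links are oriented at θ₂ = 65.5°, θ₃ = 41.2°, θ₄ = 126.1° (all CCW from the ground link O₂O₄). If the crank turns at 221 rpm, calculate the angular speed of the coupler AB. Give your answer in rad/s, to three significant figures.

ω₂ = 23.14 rad/s (from 221 rpm).
Differentiating the loop-closure r₂e^{iθ₂}+r₃e^{iθ₃}=r₁+r₄e^{iθ₄} gives r₂ω₂e^{iθ₂}+r₃ω₃e^{iθ₃}=r₄ω₄e^{iθ₄}.
Eliminating the other unknown: ω₃ = r₂ω₂ sin(θ₄−θ₂) / [r₃ sin(θ₃−θ₄)].
Numerator sine = +0.87121; denominator sine = -0.99604.
Result = 0.0195·23.14·(+0.87121) / (0.0369·(-0.99604)) = -10.697 rad/s; magnitude 10.697 rad/s.

10.7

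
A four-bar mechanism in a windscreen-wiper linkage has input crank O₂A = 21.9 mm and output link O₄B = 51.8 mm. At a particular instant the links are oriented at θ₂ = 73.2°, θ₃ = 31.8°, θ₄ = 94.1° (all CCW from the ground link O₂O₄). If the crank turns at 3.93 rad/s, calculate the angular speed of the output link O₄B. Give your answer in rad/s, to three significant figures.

1.24

ω₂ = 3.93 rad/s
Differentiating the loop-closure r₂e^{iθ₂}+r₃e^{iθ₃}=r₁+r₄e^{iθ₄} gives r₂ω₂e^{iθ₂}+r₃ω₃e^{iθ₃}=r₄ω₄e^{iθ₄}.
Eliminating the other unknown: ω₄ = r₂ω₂ sin(θ₂−θ₃) / [r₄ sin(θ₄−θ₃)].
Numerator sine = +0.66131; denominator sine = +0.88539.
Result = 0.0219·3.93·(+0.66131) / (0.0518·(+0.88539)) = +1.241 rad/s; magnitude 1.241 rad/s.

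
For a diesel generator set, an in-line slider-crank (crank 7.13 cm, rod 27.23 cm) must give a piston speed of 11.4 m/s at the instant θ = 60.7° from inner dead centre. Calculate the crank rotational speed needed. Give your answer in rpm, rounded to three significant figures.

1550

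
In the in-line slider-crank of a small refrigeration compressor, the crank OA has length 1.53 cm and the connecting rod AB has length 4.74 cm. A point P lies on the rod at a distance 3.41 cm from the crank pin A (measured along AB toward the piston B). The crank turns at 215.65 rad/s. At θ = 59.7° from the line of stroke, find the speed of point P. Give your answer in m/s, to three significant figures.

3.23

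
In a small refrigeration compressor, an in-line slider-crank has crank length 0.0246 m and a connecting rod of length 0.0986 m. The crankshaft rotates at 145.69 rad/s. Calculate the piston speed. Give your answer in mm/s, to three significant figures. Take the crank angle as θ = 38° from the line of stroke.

ω = 145.7 rad/s
For an in-line slider-crank, x = r cosθ + √(L² − r² sin²θ), so v = −rω sinθ·[1 + r cosθ/√(L² − r² sin²θ)].
With r = 0.0246 m, L = 0.0986 m, θ = 38°: √(L² − r² sin²θ) = 0.09743 m.
v = −0.0246·145.7·0.61566·[1 + 0.0246·0.78801/0.09743] = -2.6455 m/s.
|v| = 2.6455 m/s = 2645.5 mm/s.

2650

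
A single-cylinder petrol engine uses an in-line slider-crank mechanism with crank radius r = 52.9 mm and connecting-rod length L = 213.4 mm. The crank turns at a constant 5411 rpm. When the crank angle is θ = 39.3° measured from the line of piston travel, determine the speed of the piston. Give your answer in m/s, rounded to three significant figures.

ω = 2π·5411/60 = 566.6 rad/s
For an in-line slider-crank, x = r cosθ + √(L² − r² sin²θ), so v = −rω sinθ·[1 + r cosθ/√(L² − r² sin²θ)].
With r = 0.0529 m, L = 0.2134 m, θ = 39.3°: √(L² − r² sin²θ) = 0.21075 m.
v = −0.0529·566.6·0.63338·[1 + 0.0529·0.77384/0.21075] = -22.673 m/s.
|v| = 22.673 m/s.

22.7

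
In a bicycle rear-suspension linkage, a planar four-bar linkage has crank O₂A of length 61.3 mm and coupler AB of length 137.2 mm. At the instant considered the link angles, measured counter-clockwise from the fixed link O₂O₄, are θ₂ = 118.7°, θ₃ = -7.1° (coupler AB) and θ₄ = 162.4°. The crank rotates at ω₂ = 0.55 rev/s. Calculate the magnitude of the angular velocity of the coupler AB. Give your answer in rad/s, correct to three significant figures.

ω₂ = 3.456 rad/s (from 0.55 rev/s).
Differentiating the loop-closure r₂e^{iθ₂}+r₃e^{iθ₃}=r₁+r₄e^{iθ₄} gives r₂ω₂e^{iθ₂}+r₃ω₃e^{iθ₃}=r₄ω₄e^{iθ₄}.
Eliminating the other unknown: ω₃ = r₂ω₂ sin(θ₄−θ₂) / [r₃ sin(θ₃−θ₄)].
Numerator sine = +0.69088; denominator sine = -0.18224.
Result = 0.0613·3.456·(+0.69088) / (0.1372·(-0.18224)) = -5.8536 rad/s; magnitude 5.8536 rad/s.

5.85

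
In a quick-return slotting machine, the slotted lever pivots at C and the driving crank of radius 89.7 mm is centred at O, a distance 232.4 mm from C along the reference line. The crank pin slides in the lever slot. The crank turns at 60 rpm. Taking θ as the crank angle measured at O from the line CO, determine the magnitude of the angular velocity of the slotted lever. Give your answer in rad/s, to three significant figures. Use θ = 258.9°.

ω = 6.283 rad/s (from 60 rpm).
Crank pin A relative to C: A = (d + r cosθ, r sinθ); lever angle φ = atan2(r sinθ, d + r cosθ).
Differentiating tanφ: φ̇ = rω(d cosθ + r)/(d² + r² + 2dr cosθ).
d² + r² + 2dr cosθ = |CA|² = 0.0540291 m²;  d cosθ + r = +0.044958 m.
|ω_lever| = |0.0897·6.283·+0.044958| / 0.0540291 = 0.46898 rad/s.

0.469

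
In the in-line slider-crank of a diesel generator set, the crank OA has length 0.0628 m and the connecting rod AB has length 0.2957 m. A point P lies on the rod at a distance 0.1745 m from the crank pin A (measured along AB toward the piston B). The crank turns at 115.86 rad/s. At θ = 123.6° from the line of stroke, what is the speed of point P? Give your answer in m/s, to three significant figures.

ω = 115.9 rad/s.  Crank-pin speed |V_A| = rω = 7.276 m/s, perpendicular to OA.
Rod angle: sinφ = −(r/L) sinθ ⇒ φ = -10.189°; ω_rod = −rω cosθ/√(L²−r²sin²θ) = +13.835 rad/s.
V_P = V_A + ω_rod × AP, with AP = 0.1745 m along the rod.
Components: V_Px = −rω sinθ − a·ω_rod·sinφ = -5.6333 m/s;  V_Py = rω cosθ + a·ω_rod·cosφ = -1.6504 m/s.
|V_P| = √(V_Px² + V_Py²) = 5.8701 m/s.

5.87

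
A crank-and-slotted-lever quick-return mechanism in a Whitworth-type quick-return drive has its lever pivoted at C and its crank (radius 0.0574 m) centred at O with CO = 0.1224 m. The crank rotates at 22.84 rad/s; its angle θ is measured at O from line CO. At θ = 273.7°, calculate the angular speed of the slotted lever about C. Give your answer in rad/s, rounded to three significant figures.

4.46

ω = 22.84 rad/s
Crank pin A relative to C: A = (d + r cosθ, r sinθ); lever angle φ = atan2(r sinθ, d + r cosθ).
Differentiating tanφ: φ̇ = rω(d cosθ + r)/(d² + r² + 2dr cosθ).
d² + r² + 2dr cosθ = |CA|² = 0.0191833 m²;  d cosθ + r = +0.065299 m.
|ω_lever| = |0.0574·22.84·+0.065299| / 0.0191833 = 4.4626 rad/s.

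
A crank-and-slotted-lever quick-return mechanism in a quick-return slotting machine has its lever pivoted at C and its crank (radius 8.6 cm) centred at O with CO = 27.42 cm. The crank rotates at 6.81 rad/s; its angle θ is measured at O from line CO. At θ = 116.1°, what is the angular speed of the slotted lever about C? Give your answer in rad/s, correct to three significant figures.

ω = 6.81 rad/s
Crank pin A relative to C: A = (d + r cosθ, r sinθ); lever angle φ = atan2(r sinθ, d + r cosθ).
Differentiating tanφ: φ̇ = rω(d cosθ + r)/(d² + r² + 2dr cosθ).
d² + r² + 2dr cosθ = |CA|² = 0.0618331 m²;  d cosθ + r = -0.034631 m.
|ω_lever| = |0.086·6.81·-0.034631| / 0.0618331 = 0.32802 rad/s.

0.328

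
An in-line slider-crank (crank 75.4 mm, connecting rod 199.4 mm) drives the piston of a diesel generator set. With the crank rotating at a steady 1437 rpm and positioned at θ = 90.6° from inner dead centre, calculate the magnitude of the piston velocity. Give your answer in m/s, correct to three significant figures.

ω = 2π·1437/60 = 150.5 rad/s
For an in-line slider-crank, x = r cosθ + √(L² − r² sin²θ), so v = −rω sinθ·[1 + r cosθ/√(L² − r² sin²θ)].
With r = 0.0754 m, L = 0.1994 m, θ = 90.6°: √(L² − r² sin²θ) = 0.1846 m.
v = −0.0754·150.5·0.99995·[1 + 0.0754·-0.01047/0.1846] = -11.297 m/s.
|v| = 11.297 m/s.

11.3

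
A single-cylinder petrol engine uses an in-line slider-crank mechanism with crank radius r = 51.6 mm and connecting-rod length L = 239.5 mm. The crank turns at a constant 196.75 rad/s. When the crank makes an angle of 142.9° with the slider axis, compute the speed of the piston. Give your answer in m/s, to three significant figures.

5.06

ω = 196.8 rad/s
For an in-line slider-crank, x = r cosθ + √(L² − r² sin²θ), so v = −rω sinθ·[1 + r cosθ/√(L² − r² sin²θ)].
With r = 0.0516 m, L = 0.2395 m, θ = 142.9°: √(L² − r² sin²θ) = 0.23747 m.
v = −0.0516·196.8·0.60321·[1 + 0.0516·-0.79758/0.23747] = -5.0626 m/s.
|v| = 5.0626 m/s.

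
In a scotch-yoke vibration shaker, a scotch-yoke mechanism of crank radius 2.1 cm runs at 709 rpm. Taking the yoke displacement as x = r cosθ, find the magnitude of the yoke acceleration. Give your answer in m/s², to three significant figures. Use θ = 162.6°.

ω = 74.25 rad/s (from 709 rpm).
x = r cosθ ⇒ ẍ = −rω² cosθ (ω constant).
|a| = rω²|cosθ| = 0.021·(74.25)²·|cos 162.6°| = 110.47 m/s².

110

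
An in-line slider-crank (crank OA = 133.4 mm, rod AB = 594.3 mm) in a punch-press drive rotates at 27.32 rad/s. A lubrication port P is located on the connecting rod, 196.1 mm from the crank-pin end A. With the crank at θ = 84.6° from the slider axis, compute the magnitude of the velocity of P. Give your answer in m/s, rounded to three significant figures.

3.66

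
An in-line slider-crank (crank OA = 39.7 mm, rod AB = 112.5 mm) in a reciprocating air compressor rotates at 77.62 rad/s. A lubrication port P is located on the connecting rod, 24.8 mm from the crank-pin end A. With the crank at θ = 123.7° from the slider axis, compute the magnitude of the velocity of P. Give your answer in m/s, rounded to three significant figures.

2.79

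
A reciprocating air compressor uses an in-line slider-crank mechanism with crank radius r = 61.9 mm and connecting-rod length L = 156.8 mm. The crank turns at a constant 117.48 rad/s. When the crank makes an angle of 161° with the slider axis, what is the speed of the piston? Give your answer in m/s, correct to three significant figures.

1.48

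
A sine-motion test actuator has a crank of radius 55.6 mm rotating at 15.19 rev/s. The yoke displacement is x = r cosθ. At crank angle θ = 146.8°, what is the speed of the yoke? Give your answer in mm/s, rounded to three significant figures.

2910

ω = 95.44 rad/s (from 15.19 rev/s).
x = r cosθ ⇒ ẋ = −rω sinθ.
|v| = rω|sinθ| = 0.0556·95.44·|sin 146.8°| = 2.9057 m/s = 2905.7 mm/s.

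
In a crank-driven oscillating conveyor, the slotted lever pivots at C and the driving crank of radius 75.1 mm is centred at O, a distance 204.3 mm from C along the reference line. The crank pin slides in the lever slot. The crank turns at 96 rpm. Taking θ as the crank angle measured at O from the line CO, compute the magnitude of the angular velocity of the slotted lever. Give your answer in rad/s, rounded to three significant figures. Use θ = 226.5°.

1.88

ω = 10.05 rad/s (from 96 rpm).
Crank pin A relative to C: A = (d + r cosθ, r sinθ); lever angle φ = atan2(r sinθ, d + r cosθ).
Differentiating tanφ: φ̇ = rω(d cosθ + r)/(d² + r² + 2dr cosθ).
d² + r² + 2dr cosθ = |CA|² = 0.0262557 m²;  d cosθ + r = -0.065531 m.
|ω_lever| = |0.0751·10.05·-0.065531| / 0.0262557 = 1.8843 rad/s.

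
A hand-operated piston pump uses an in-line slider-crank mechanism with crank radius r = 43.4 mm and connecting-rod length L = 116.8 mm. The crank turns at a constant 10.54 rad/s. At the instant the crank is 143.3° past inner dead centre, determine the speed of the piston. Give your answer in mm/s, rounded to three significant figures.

190

ω = 10.54 rad/s
For an in-line slider-crank, x = r cosθ + √(L² − r² sin²θ), so v = −rω sinθ·[1 + r cosθ/√(L² − r² sin²θ)].
With r = 0.0434 m, L = 0.1168 m, θ = 143.3°: √(L² − r² sin²θ) = 0.11388 m.
v = −0.0434·10.54·0.59763·[1 + 0.0434·-0.80178/0.11388] = -0.18985 m/s.
|v| = 0.18985 m/s = 189.85 mm/s.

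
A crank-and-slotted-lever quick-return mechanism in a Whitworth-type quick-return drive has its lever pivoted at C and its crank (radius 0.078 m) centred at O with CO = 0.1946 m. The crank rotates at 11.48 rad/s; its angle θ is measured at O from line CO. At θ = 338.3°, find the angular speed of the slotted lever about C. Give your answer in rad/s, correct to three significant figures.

3.21

ω = 11.48 rad/s
Crank pin A relative to C: A = (d + r cosθ, r sinθ); lever angle φ = atan2(r sinθ, d + r cosθ).
Differentiating tanφ: φ̇ = rω(d cosθ + r)/(d² + r² + 2dr cosθ).
d² + r² + 2dr cosθ = |CA|² = 0.0721594 m²;  d cosθ + r = +0.25881 m.
|ω_lever| = |0.078·11.48·+0.25881| / 0.0721594 = 3.2116 rad/s.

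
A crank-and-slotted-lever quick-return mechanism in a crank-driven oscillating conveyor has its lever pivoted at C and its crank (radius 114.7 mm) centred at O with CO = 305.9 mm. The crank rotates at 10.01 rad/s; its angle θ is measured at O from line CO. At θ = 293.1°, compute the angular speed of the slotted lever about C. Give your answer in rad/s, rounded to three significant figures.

ω = 10.01 rad/s
Crank pin A relative to C: A = (d + r cosθ, r sinθ); lever angle φ = atan2(r sinθ, d + r cosθ).
Differentiating tanφ: φ̇ = rω(d cosθ + r)/(d² + r² + 2dr cosθ).
d² + r² + 2dr cosθ = |CA|² = 0.134263 m²;  d cosθ + r = +0.23472 m.
|ω_lever| = |0.1147·10.01·+0.23472| / 0.134263 = 2.0072 rad/s.

2.01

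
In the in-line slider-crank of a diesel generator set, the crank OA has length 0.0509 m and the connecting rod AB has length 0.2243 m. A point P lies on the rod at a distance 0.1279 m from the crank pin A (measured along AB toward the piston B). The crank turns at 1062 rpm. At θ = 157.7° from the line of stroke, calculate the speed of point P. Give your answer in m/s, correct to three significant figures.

2.94

ω = 111.2 rad/s.  Crank-pin speed |V_A| = rω = 5.6607 m/s, perpendicular to OA.
Rod angle: sinφ = −(r/L) sinθ ⇒ φ = -4.940°; ω_rod = −rω cosθ/√(L²−r²sin²θ) = +23.437 rad/s.
V_P = V_A + ω_rod × AP, with AP = 0.1279 m along the rod.
Components: V_Px = −rω sinθ − a·ω_rod·sinφ = -1.8899 m/s;  V_Py = rω cosθ + a·ω_rod·cosφ = -2.2509 m/s.
|V_P| = √(V_Px² + V_Py²) = 2.9391 m/s.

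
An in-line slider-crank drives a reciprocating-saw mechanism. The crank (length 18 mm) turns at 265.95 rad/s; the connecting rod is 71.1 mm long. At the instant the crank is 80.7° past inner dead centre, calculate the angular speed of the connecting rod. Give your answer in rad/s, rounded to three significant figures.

ω = 265.9 rad/s
The rod makes angle φ with the slider axis where L sinφ = r sinθ; differentiating, L cosφ·φ̇ = r ω cosθ.
L cosφ = √(L² − r² sin²θ) = 0.068845 m.
|ω_rod| = r ω |cosθ| / √(L² − r² sin²θ) = 0.018·265.9·0.16160/0.068845 = 11.237 rad/s.

11.2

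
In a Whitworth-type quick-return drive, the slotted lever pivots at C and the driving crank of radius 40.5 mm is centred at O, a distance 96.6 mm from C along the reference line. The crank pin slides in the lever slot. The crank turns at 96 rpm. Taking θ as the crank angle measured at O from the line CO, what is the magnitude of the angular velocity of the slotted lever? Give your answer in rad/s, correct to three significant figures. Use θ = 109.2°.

ω = 10.05 rad/s (from 96 rpm).
Crank pin A relative to C: A = (d + r cosθ, r sinθ); lever angle φ = atan2(r sinθ, d + r cosθ).
Differentiating tanφ: φ̇ = rω(d cosθ + r)/(d² + r² + 2dr cosθ).
d² + r² + 2dr cosθ = |CA|² = 0.00839856 m²;  d cosθ + r = +0.0087315 m.
|ω_lever| = |0.0405·10.05·+0.0087315| / 0.00839856 = 0.42329 rad/s.

0.423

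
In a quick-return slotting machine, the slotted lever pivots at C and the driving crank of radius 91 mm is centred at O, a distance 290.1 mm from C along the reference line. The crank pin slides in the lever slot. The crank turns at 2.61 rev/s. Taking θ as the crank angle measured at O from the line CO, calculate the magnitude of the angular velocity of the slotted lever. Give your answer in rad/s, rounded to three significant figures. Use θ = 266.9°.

1.25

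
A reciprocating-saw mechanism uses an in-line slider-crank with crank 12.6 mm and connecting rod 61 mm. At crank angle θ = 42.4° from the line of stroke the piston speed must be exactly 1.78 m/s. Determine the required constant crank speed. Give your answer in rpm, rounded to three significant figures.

1730

For an in-line slider-crank, |v_piston| = rω|sinθ|·[1 + r cosθ/√(L² − r² sin²θ)].
With r = 0.0126 m, L = 0.061 m, θ = 42.4°: the bracketed kinematic factor |dx/dθ| = 0.0098049 m.
ω = v/|dx/dθ| = 1.78/0.0098049 = 181.54 rad/s.
N = 60ω/(2π) = 1733.6 rpm.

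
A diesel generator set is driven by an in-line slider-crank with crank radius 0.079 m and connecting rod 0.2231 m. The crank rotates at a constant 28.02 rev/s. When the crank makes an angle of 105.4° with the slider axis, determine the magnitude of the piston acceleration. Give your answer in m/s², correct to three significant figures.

ω = 2π·28 = 176.1 rad/s
x(θ) = r cosθ + √(L² − r² sin²θ); with ω constant, a = ω²·d²x/dθ².
d²x/dθ² = −r cosθ − r²(cos2θ)/√u − r⁴ sin²2θ/(4u^{3/2}),  u = L² − r² sin²θ = 0.0439727 m².
Substituting r = 0.079 m, L = 0.2231 m, θ = 105.4°: d²x/dθ² = +0.046266 m.
a = ω²·d²x/dθ² = (176.1)²·(+0.046266) = +1434 m/s²;  |a| = 1434 m/s².

1430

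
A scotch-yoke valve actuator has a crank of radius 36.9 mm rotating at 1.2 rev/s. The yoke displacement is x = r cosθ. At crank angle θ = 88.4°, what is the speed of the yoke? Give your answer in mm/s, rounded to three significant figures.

278

ω = 7.54 rad/s (from 1.2 rev/s).
x = r cosθ ⇒ ẋ = −rω sinθ.
|v| = rω|sinθ| = 0.0369·7.54·|sin 88.4°| = 0.27811 m/s = 278.11 mm/s.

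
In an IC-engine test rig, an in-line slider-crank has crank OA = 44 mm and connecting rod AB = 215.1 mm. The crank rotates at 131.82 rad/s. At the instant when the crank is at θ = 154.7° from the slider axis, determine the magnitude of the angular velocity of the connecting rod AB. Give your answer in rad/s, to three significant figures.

24.5

ω = 131.8 rad/s
The rod makes angle φ with the slider axis where L sinφ = r sinθ; differentiating, L cosφ·φ̇ = r ω cosθ.
L cosφ = √(L² − r² sin²θ) = 0.21428 m.
|ω_rod| = r ω |cosθ| / √(L² − r² sin²θ) = 0.044·131.8·0.90408/0.21428 = 24.472 rad/s.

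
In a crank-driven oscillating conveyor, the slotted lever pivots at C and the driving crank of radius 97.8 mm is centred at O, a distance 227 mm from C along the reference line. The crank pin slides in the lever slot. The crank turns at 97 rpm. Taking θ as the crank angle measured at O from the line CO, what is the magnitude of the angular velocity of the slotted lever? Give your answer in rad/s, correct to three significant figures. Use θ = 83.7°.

ω = 10.16 rad/s (from 97 rpm).
Crank pin A relative to C: A = (d + r cosθ, r sinθ); lever angle φ = atan2(r sinθ, d + r cosθ).
Differentiating tanφ: φ̇ = rω(d cosθ + r)/(d² + r² + 2dr cosθ).
d² + r² + 2dr cosθ = |CA|² = 0.0659662 m²;  d cosθ + r = +0.12271 m.
|ω_lever| = |0.0978·10.16·+0.12271| / 0.0659662 = 1.848 rad/s.

1.85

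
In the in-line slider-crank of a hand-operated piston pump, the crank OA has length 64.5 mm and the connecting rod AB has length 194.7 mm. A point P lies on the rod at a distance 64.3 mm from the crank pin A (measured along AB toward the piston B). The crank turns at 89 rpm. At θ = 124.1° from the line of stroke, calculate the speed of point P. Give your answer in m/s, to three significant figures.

0.518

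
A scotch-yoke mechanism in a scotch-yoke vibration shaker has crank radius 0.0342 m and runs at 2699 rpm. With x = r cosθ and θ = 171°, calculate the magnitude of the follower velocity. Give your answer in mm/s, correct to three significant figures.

ω = 282.6 rad/s (from 2699 rpm).
x = r cosθ ⇒ ẋ = −rω sinθ.
|v| = rω|sinθ| = 0.0342·282.6·|sin 171°| = 1.5121 m/s = 1512.1 mm/s.

1510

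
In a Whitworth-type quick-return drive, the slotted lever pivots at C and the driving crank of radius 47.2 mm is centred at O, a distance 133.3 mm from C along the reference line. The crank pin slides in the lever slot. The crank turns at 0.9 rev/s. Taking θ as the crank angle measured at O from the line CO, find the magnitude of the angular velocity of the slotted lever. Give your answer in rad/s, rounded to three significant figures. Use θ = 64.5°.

1.10

ω = 5.655 rad/s (from 0.9 rev/s).
Crank pin A relative to C: A = (d + r cosθ, r sinθ); lever angle φ = atan2(r sinθ, d + r cosθ).
Differentiating tanφ: φ̇ = rω(d cosθ + r)/(d² + r² + 2dr cosθ).
d² + r² + 2dr cosθ = |CA|² = 0.0254141 m²;  d cosθ + r = +0.10459 m.
|ω_lever| = |0.0472·5.655·+0.10459| / 0.0254141 = 1.0984 rad/s.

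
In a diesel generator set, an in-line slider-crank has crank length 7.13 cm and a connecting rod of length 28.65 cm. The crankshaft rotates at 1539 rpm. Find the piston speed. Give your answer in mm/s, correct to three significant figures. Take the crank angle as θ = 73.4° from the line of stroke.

11800

ω = 2π·1539/60 = 161.2 rad/s
For an in-line slider-crank, x = r cosθ + √(L² − r² sin²θ), so v = −rω sinθ·[1 + r cosθ/√(L² − r² sin²θ)].
With r = 0.0713 m, L = 0.2865 m, θ = 73.4°: √(L² − r² sin²θ) = 0.27823 m.
v = −0.0713·161.2·0.95832·[1 + 0.0713·0.28569/0.27823] = -11.818 m/s.
|v| = 11.818 m/s = 11818 mm/s.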